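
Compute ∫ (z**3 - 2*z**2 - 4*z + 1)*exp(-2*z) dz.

Use integration by parts with u = z**3 - 2*z**2 - 4*z + 1, dv = exp(-2*z) dz, so v = -exp(-2*z)/2.
Apply parts 3 times (tabular method): alternate signs, differentiate u down to 0, integrate dv up.

(-4*z**3 + 2*z**2 + 18*z + 5)*exp(-2*z)/8 + C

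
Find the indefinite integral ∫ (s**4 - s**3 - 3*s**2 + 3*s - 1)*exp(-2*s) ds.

Use integration by parts with u = s**4 - s**3 - 3*s**2 + 3*s - 1, dv = exp(-2*s) ds, so v = -exp(-2*s)/2.
Apply parts 4 times (tabular method): alternate signs, differentiate u down to 0, integrate dv up.

(-4*s**4 - 4*s**3 + 6*s**2 - 6*s + 1)*exp(-2*s)/8 + C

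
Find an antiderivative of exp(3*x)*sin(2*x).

3*exp(3*x)*sin(2*x)/13 - 2*exp(3*x)*cos(2*x)/13 + C

Let I denote the integral. Integrate by parts with u = sin(2*x), dv = exp(3*x) dx, so v = exp(3*x)/3: I = exp(3*x)*sin(2*x)/3 − (2/3)·∫ exp(3*x)*cos(2*x) dx.
Apply parts again with u = cos(2*x), dv = exp(3*x) dx: ∫ exp(3*x)*cos(2*x) dx = exp(3*x)*cos(2*x)/3 + (2/3)·I. Substituting back brings back I: I = exp(3*x)*sin(2*x)/3 - 2*exp(3*x)*cos(2*x)/9 − (4/9)·I.
Solving for I: (1 + 4/9)·I equals the remaining terms, so I = (9/13)·(exp(3*x)*sin(2*x)/3 - 2*exp(3*x)*cos(2*x)/9).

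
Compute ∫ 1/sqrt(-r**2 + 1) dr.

asin(r) + C

Substitute r = sin(θ), so dr = cos(θ) dθ and the radical becomes sqrt(-r**2 + 1) = cos(θ) by the Pythagorean identity.
Integrate the resulting trig expression in θ, then back-substitute θ = asin(r), sin(θ) = r, cos(θ) = sqrt(-r**2 + 1) (absorbing any constant into C).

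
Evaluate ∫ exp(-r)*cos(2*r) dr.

2*exp(-r)*sin(2*r)/5 - exp(-r)*cos(2*r)/5 + C

Let I denote the integral. Integrate by parts with u = cos(2*r), dv = exp(-r) dr, so v = -exp(-r): I = -exp(-r)*cos(2*r) − 2·∫ exp(-r)*sin(2*r) dr.
Apply parts again with u = sin(2*r), dv = exp(-r) dr: ∫ exp(-r)*sin(2*r) dr = -exp(-r)*sin(2*r) + 2·I. Substituting back brings back I: I = 2*exp(-r)*sin(2*r) - exp(-r)*cos(2*r) − 4·I.
Solving for I: (1 + 4)·I equals the remaining terms, so I = (1/5)·(2*exp(-r)*sin(2*r) - exp(-r)*cos(2*r)).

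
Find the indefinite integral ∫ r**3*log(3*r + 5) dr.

Use integration by parts with u = log(3*r + 5), dv = r**3 dr.
Then du = 3/(3*r + 5) dr and v = r**4/4.

r**4*log(3*r + 5)/4 - r**4/16 + 5*r**3/36 - 25*r**2/72 + 125*r/108 - 625*log(3*r + 5)/324 + C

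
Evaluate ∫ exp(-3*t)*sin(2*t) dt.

Let I denote the integral. Integrate by parts with u = sin(2*t), dv = exp(-3*t) dt, so v = -exp(-3*t)/3: I = -exp(-3*t)*sin(2*t)/3 + (2/3)·∫ exp(-3*t)*cos(2*t) dt.
Apply parts again with u = cos(2*t), dv = exp(-3*t) dt: ∫ exp(-3*t)*cos(2*t) dt = -exp(-3*t)*cos(2*t)/3 − (2/3)·I. Substituting back brings back I: I = -exp(-3*t)*sin(2*t)/3 - 2*exp(-3*t)*cos(2*t)/9 − (4/9)·I.
Solving for I: (1 + 4/9)·I equals the remaining terms, so I = (9/13)·(-exp(-3*t)*sin(2*t)/3 - 2*exp(-3*t)*cos(2*t)/9).

-3*exp(-3*t)*sin(2*t)/13 - 2*exp(-3*t)*cos(2*t)/13 + C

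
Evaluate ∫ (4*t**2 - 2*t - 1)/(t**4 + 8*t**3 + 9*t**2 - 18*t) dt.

Factor the denominator: t*(t - 1)*(t + 3)*(t + 6).
Partial-fraction decomposition: -155/(126*(t + 6)) + 41/(36*(t + 3)) + 1/(28*(t - 1)) + 1/(18*t).
Integrate each term: A/(t−a) contributes A·log|t−a|.

log(t)/18 + log(t - 1)/28 + 41*log(t + 3)/36 - 155*log(t + 6)/126 + C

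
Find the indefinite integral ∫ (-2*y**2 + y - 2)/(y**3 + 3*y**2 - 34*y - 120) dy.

-34*log(y - 6)/55 + 19*log(y + 4)/5 - 57*log(y + 5)/11 + C

Factor the denominator: (y - 6)*(y + 4)*(y + 5).
Partial-fraction decomposition: -57/(11*(y + 5)) + 19/(5*(y + 4)) - 34/(55*(y - 6)).
Integrate each term: A/(y−a) contributes A·log|y−a|.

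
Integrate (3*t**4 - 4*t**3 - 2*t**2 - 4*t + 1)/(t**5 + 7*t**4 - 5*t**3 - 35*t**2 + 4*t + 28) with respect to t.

log(t - 2)/108 + log(t - 1)/8 + 5*log(t + 1)/18 - 27*log(t + 2)/20 + 4253*log(t + 7)/1080 + C

Factor the denominator: (t - 2)*(t - 1)*(t + 1)*(t + 2)*(t + 7).
Partial-fraction decomposition: 4253/(1080*(t + 7)) - 27/(20*(t + 2)) + 5/(18*(t + 1)) + 1/(8*(t - 1)) + 1/(108*(t - 2)).
Integrate each term: A/(t−a) contributes A·log|t−a|.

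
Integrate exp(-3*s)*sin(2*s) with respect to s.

-3*exp(-3*s)*sin(2*s)/13 - 2*exp(-3*s)*cos(2*s)/13 + C

Let I denote the integral. Integrate by parts with u = sin(2*s), dv = exp(-3*s) ds, so v = -exp(-3*s)/3: I = -exp(-3*s)*sin(2*s)/3 + (2/3)·∫ exp(-3*s)*cos(2*s) ds.
Apply parts again with u = cos(2*s), dv = exp(-3*s) ds: ∫ exp(-3*s)*cos(2*s) ds = -exp(-3*s)*cos(2*s)/3 − (2/3)·I. Substituting back brings back I: I = -exp(-3*s)*sin(2*s)/3 - 2*exp(-3*s)*cos(2*s)/9 − (4/9)·I.
Solving for I: (1 + 4/9)·I equals the remaining terms, so I = (9/13)·(-exp(-3*s)*sin(2*s)/3 - 2*exp(-3*s)*cos(2*s)/9).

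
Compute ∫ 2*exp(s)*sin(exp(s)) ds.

-2*cos(exp(s)) + C

Let u = exp(s), so du = (exp(s)) ds.
Rewriting, the integral becomes 2·∫ sin(u) du = 2·-cos(u).
Substituting back, u = exp(s).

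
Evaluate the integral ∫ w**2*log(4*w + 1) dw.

w**3*log(4*w + 1)/3 - w**3/9 + w**2/24 - w/48 + log(4*w + 1)/192 + C

Use integration by parts with u = log(4*w + 1), dv = w**2 dw.
Then du = 4/(4*w + 1) dw and v = w**3/3.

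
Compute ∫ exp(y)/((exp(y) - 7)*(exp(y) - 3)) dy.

log(exp(y) - 7)/4 - log(exp(y) - 3)/4 + C

Let u = e^y, du = e^y dy.
The integral becomes ∫ du/((u-3)(u-7)); decompose into partial fractions.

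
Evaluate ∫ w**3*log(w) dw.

Use integration by parts with u = log(w), dv = w**3 dw.
Then du = 1/w dw and v = w**4/4.

w**4*log(w)/4 - w**4/16 + C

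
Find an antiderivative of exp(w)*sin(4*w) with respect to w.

exp(w)*sin(4*w)/17 - 4*exp(w)*cos(4*w)/17 + C

Let I denote the integral. Integrate by parts with u = sin(4*w), dv = exp(w) dw, so v = exp(w): I = exp(w)*sin(4*w) − 4·∫ exp(w)*cos(4*w) dw.
Apply parts again with u = cos(4*w), dv = exp(w) dw: ∫ exp(w)*cos(4*w) dw = exp(w)*cos(4*w) + 4·I. Substituting back brings back I: I = exp(w)*sin(4*w) - 4*exp(w)*cos(4*w) − 16·I.
Solving for I: (1 + 16)·I equals the remaining terms, so I = (1/17)·(exp(w)*sin(4*w) - 4*exp(w)*cos(4*w)).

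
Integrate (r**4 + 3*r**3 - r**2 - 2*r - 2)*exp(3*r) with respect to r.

Use integration by parts with u = r**4 + 3*r**3 - r**2 - 2*r - 2, dv = exp(3*r) dr, so v = exp(3*r)/3.
Apply parts 4 times (tabular method): alternate signs, differentiate u down to 0, integrate dv up.

(27*r**4 + 45*r**3 - 72*r**2 - 6*r - 52)*exp(3*r)/81 + C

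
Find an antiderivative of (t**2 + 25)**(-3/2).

Substitute t = 5·tan(θ), so dt = 5·sec(θ)^2 dθ and the radical becomes sqrt(t**2 + 25) = 5·sec(θ) by the Pythagorean identity.
Integrate the resulting trig expression in θ, then back-substitute tan(θ) = t/5, sec(θ) = sqrt(t**2 + 25)/5 (absorbing any constant into C).

t/(25*sqrt(t**2 + 25)) + C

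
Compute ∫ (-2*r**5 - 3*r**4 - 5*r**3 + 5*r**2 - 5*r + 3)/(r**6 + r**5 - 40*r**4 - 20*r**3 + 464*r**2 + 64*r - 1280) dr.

Factor the denominator: (r - 4)**2*(r - 2)*(r + 2)*(r + 4)*(r + 5).
Partial-fraction decomposition: -5153/(1701*(r + 5)) + 1703/(768*(r + 4)) - 89/(864*(r + 2)) - 139/(672*(r - 2)) - 54631/(62208*(r - 4)) - 3073/(864*(r - 4)**2).
Integrate each term; A/(r−a) gives A·log|r−a|; A/(r−a)² gives −A/(r−a).

-54631*log(r - 4)/62208 - 139*log(r - 2)/672 - 89*log(r + 2)/864 + 1703*log(r + 4)/768 - 5153*log(r + 5)/1701 + 3073/(864*r - 3456) + C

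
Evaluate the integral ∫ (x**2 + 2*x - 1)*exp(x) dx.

(x**2 - 1)*exp(x) + C

Use integration by parts with u = x**2 + 2*x - 1, dv = exp(x) dx, so v = exp(x).
Apply parts 2 times (tabular method): alternate signs, differentiate u down to 0, integrate dv up.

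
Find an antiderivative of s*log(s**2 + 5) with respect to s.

s**2*log(s**2 + 5)/2 - s**2/2 + 5*log(s**2 + 5)/2 + C

Let u = s**2 + 5, so du = (2*s) ds.
The integral becomes (1/2)·∫ log(u) du; integrate by parts with u′=log(u), dv′=du.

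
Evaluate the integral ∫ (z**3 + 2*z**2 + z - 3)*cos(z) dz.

z**3*sin(z) + 2*z**2*sin(z) + 3*z**2*cos(z) - 5*z*sin(z) + 4*z*cos(z) - 7*sin(z) - 5*cos(z) + C

Use integration by parts with u = z**3 + 2*z**2 + z - 3, dv = cos(z) dz, so v = sin(z).
Apply parts 3 times (tabular method): alternate signs, differentiate u down to 0, integrate dv up.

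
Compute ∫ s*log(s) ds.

Use integration by parts with u = log(s), dv = s ds.
Then du = 1/s ds and v = s**2/2.

s**2*log(s)/2 - s**2/4 + C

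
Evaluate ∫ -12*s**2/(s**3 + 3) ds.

Let u = s**3 + 3, so du = (3*s**2) ds.
Rewriting, the integral becomes -4·∫ 1/u du = -4·log(u).
Substituting back, u = s**3 + 3.

-4*log(s**3 + 3) + C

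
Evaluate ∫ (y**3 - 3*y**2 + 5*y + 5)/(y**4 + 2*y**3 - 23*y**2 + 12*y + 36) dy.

Factor the denominator: (y - 3)*(y - 2)*(y + 1)*(y + 6).
Partial-fraction decomposition: 349/(360*(y + 6)) - 1/(15*(y + 1)) - 11/(24*(y - 2)) + 5/(9*(y - 3)).
Integrate each term: A/(y−a) contributes A·log|y−a|.

5*log(y - 3)/9 - 11*log(y - 2)/24 - log(y + 1)/15 + 349*log(y + 6)/360 + C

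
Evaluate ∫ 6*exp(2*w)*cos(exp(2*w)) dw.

3*sin(exp(2*w)) + C

Let u = exp(2*w), so du = (2*exp(2*w)) dw.
Rewriting, the integral becomes 3·∫ cos(u) du = 3·sin(u).
Substituting back, u = exp(2*w).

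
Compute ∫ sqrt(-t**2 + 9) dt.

t*sqrt(-t**2 + 9)/2 + 9*asin(t/3)/2 + C

Substitute t = 3·sin(θ), so dt = 3·cos(θ) dθ and the radical becomes sqrt(-t**2 + 9) = 3·cos(θ) by the Pythagorean identity.
Integrate the resulting trig expression in θ, then back-substitute θ = asin(t/3), sin(θ) = t/3, cos(θ) = sqrt(-t**2 + 9)/3 (absorbing any constant into C).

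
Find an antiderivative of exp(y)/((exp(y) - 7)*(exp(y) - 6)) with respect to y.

log(exp(y) - 7) - log(exp(y) - 6) + C

Let u = e^y, du = e^y dy.
The integral becomes ∫ du/((u-6)(u-7)); decompose into partial fractions.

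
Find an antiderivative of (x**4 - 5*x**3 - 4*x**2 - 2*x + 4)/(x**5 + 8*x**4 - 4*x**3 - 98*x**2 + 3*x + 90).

-23*log(x - 3)/144 + log(x - 1)/28 + log(x + 1)/20 - 97*log(x + 5)/16 + 2248*log(x + 6)/315 + C

Factor the denominator: (x - 3)*(x - 1)*(x + 1)*(x + 5)*(x + 6).
Partial-fraction decomposition: 2248/(315*(x + 6)) - 97/(16*(x + 5)) + 1/(20*(x + 1)) + 1/(28*(x - 1)) - 23/(144*(x - 3)).
Integrate each term: A/(x−a) contributes A·log|x−a|.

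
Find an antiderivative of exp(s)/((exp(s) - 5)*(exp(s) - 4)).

log(exp(s) - 5) - log(exp(s) - 4) + C

Let u = e^s, du = e^s ds.
The integral becomes ∫ du/((u-5)(u-4)); decompose into partial fractions.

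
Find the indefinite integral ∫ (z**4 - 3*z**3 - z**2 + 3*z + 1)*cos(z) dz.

Use integration by parts with u = z**4 - 3*z**3 - z**2 + 3*z + 1, dv = cos(z) dz, so v = sin(z).
Apply parts 4 times (tabular method): alternate signs, differentiate u down to 0, integrate dv up.

z**4*sin(z) - 3*z**3*sin(z) + 4*z**3*cos(z) - 13*z**2*sin(z) - 9*z**2*cos(z) + 21*z*sin(z) - 26*z*cos(z) + 27*sin(z) + 21*cos(z) + C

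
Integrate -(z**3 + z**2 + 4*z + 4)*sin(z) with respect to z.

Use integration by parts with u = z**3 + z**2 + 4*z + 4, dv = -sin(z) dz, so v = cos(z).
Apply parts 3 times (tabular method): alternate signs, differentiate u down to 0, integrate dv up.

z**3*cos(z) - 3*z**2*sin(z) + z**2*cos(z) - 2*z*sin(z) - 2*z*cos(z) + 2*sin(z) + 2*cos(z) + C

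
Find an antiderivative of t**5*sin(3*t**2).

Let u = t², du = 2t dt; rewrite as (1/2)∫ u^2·sin(3u) du.
Now integrate by parts 2 times.

-t**4*cos(3*t**2)/6 + t**2*sin(3*t**2)/9 + cos(3*t**2)/27 + C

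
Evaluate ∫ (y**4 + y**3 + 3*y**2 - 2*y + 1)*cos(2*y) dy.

y**4*sin(2*y)/2 + y**3*sin(2*y)/2 + y**3*cos(2*y) + 3*y**2*cos(2*y)/4 - 7*y*sin(2*y)/4 + sin(2*y)/2 - 7*cos(2*y)/8 + C

Use integration by parts with u = y**4 + y**3 + 3*y**2 - 2*y + 1, dv = cos(2*y) dy, so v = sin(2*y)/2.
Apply parts 4 times (tabular method): alternate signs, differentiate u down to 0, integrate dv up.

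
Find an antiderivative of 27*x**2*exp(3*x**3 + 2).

3*exp(3*x**3 + 2) + C

Let u = 3*x**3 + 2, so du = (9*x**2) dx.
Rewriting, the integral becomes 3·∫ e^u du = 3·e^u.
Substituting back, u = 3*x**3 + 2.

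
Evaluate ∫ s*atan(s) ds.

s**2*atan(s)/2 - s/2 + atan(s)/2 + C

Use integration by parts with u = arctan(s), dv = s ds.
Then du = 1/(s**2 + 1) ds.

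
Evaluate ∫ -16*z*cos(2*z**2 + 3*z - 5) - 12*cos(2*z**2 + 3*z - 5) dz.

-4*sin(2*z**2 + 3*z - 5) + C

Let u = 2*z**2 + 3*z - 5, so du = (4*z + 3) dz.
Rewriting, the integral becomes -4·∫ cos(u) du = -4·sin(u).
Substituting back, u = 2*z**2 + 3*z - 5.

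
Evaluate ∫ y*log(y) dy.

Use integration by parts with u = log(y), dv = y dy.
Then du = 1/y dy and v = y**2/2.

y**2*log(y)/2 - y**2/4 + C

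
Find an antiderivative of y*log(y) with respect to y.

y**2*log(y)/2 - y**2/4 + C

Use integration by parts with u = log(y), dv = y dy.
Then du = 1/y dy and v = y**2/2.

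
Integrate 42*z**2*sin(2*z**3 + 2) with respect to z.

-7*cos(2*z**3 + 2) + C

Let u = 2*z**3 + 2, so du = (6*z**2) dz.
Rewriting, the integral becomes 7·∫ sin(u) du = 7·-cos(u).
Substituting back, u = 2*z**3 + 2.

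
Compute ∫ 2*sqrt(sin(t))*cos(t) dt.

Let u = sin(t), so du = (cos(t)) dt.
Rewriting, the integral becomes 2·∫ √u du = 2·(2/3)u^(3/2).
Substituting back, u = sin(t).

4*sin(t)**(3/2)/3 + C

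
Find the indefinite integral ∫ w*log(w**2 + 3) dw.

w**2*log(w**2 + 3)/2 - w**2/2 + 3*log(w**2 + 3)/2 + C

Let u = w**2 + 3, so du = (2*w) dw.
The integral becomes (1/2)·∫ log(u) du; integrate by parts with u′=log(u), dv′=du.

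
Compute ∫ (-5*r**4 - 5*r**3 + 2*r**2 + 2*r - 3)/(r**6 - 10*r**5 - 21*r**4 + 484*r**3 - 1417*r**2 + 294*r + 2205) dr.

Factor the denominator: (r - 7)*(r - 5)*(r - 3)**2*(r + 1)*(r + 7).
Partial-fraction decomposition: 3403/(33600*(r + 7)) - 1/(1536*(r + 1)) - 4343/(1600*(r - 3)) - 519/(320*(r - 3)**2) + 1231/(192*(r - 5)) - 13611/(3584*(r - 7)).
Integrate each term; A/(r−a) gives A·log|r−a|; A/(r−a)² gives −A/(r−a).

-13611*log(r - 7)/3584 + 1231*log(r - 5)/192 - 4343*log(r - 3)/1600 - log(r + 1)/1536 + 3403*log(r + 7)/33600 + 519/(320*r - 960) + C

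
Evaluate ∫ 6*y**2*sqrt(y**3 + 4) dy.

Let u = y**3 + 4, so du = (3*y**2) dy.
Rewriting, the integral becomes 2·∫ √u du = 2·(2/3)u^(3/2).
Substituting back, u = y**3 + 4.

4*(y**3 + 4)**(3/2)/3 + C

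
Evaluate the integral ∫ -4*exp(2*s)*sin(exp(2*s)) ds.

2*cos(exp(2*s)) + C

Let u = exp(2*s), so du = (2*exp(2*s)) ds.
Rewriting, the integral becomes -2·∫ sin(u) du = -2·-cos(u).
Substituting back, u = exp(2*s).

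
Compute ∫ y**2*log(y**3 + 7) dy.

Let u = y**3 + 7, so du = (3*y**2) dy.
The integral becomes (1/3)·∫ log(u) du; integrate by parts with u′=log(u), dv′=du.

y**3*log(y**3 + 7)/3 - y**3/3 + 7*log(y**3 + 7)/3 + C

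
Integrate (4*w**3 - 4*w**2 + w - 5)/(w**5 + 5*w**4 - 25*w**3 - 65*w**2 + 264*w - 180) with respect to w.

35*log(w - 3)/72 - 13*log(w - 2)/56 - log(w - 1)/21 + 305*log(w + 5)/168 - 1019*log(w + 6)/504 + C

Factor the denominator: (w - 3)*(w - 2)*(w - 1)*(w + 5)*(w + 6).
Partial-fraction decomposition: -1019/(504*(w + 6)) + 305/(168*(w + 5)) - 1/(21*(w - 1)) - 13/(56*(w - 2)) + 35/(72*(w - 3)).
Integrate each term: A/(w−a) contributes A·log|w−a|.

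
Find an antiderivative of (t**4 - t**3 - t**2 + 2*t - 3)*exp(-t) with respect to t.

Use integration by parts with u = t**4 - t**3 - t**2 + 2*t - 3, dv = exp(-t) dt, so v = -exp(-t).
Apply parts 4 times (tabular method): alternate signs, differentiate u down to 0, integrate dv up.

(-t**4 - 3*t**3 - 8*t**2 - 18*t - 15)*exp(-t) + C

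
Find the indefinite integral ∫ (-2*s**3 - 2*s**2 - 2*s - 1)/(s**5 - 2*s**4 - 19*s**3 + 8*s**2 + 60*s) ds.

Factor the denominator: s*(s - 5)*(s - 2)*(s + 2)*(s + 3).
Partial-fraction decomposition: 41/(120*(s + 3)) - 11/(56*(s + 2)) + 29/(120*(s - 2)) - 311/(840*(s - 5)) - 1/(60*s).
Integrate each term: A/(s−a) contributes A·log|s−a|.

-log(s)/60 - 311*log(s - 5)/840 + 29*log(s - 2)/120 - 11*log(s + 2)/56 + 41*log(s + 3)/120 + C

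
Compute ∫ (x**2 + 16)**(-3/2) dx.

x/(16*sqrt(x**2 + 16)) + C

Substitute x = 4·tan(θ), so dx = 4·sec(θ)^2 dθ and the radical becomes sqrt(x**2 + 16) = 4·sec(θ) by the Pythagorean identity.
Integrate the resulting trig expression in θ, then back-substitute tan(θ) = x/4, sec(θ) = sqrt(x**2 + 16)/4 (absorbing any constant into C).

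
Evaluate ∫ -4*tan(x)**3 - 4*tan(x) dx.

Let u = tan(x), so du = (tan(x)**2 + 1) dx.
Rewriting, the integral becomes -4·∫ u^1 du = -4·u^2/2.
Substituting back, u = tan(x).

-2*tan(x)**2 + C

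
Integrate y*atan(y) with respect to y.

Use integration by parts with u = arctan(y), dv = y dy.
Then du = 1/(y**2 + 1) dy.

y**2*atan(y)/2 - y/2 + atan(y)/2 + C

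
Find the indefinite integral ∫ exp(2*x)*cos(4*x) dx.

Let I denote the integral. Integrate by parts with u = cos(4*x), dv = exp(2*x) dx, so v = exp(2*x)/2: I = exp(2*x)*cos(4*x)/2 + 2·∫ exp(2*x)*sin(4*x) dx.
Apply parts again with u = sin(4*x), dv = exp(2*x) dx: ∫ exp(2*x)*sin(4*x) dx = exp(2*x)*sin(4*x)/2 − 2·I. Substituting back brings back I: I = exp(2*x)*sin(4*x) + exp(2*x)*cos(4*x)/2 − 4·I.
Solving for I: (1 + 4)·I equals the remaining terms, so I = (1/5)·(exp(2*x)*sin(4*x) + exp(2*x)*cos(4*x)/2).

exp(2*x)*sin(4*x)/5 + exp(2*x)*cos(4*x)/10 + C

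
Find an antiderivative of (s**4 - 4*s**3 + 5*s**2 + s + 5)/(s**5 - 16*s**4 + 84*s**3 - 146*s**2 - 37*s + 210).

Factor the denominator: (s - 7)*(s - 5)*(s - 3)*(s - 2)*(s + 1).
Partial-fraction decomposition: 7/(288*(s + 1)) - 11/(45*(s - 2)) + 13/(16*(s - 3)) - 65/(18*(s - 5)) + 643/(160*(s - 7)).
Integrate each term: A/(s−a) contributes A·log|s−a|.

643*log(s - 7)/160 - 65*log(s - 5)/18 + 13*log(s - 3)/16 - 11*log(s - 2)/45 + 7*log(s + 1)/288 + C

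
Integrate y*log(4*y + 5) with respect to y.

y**2*log(4*y + 5)/2 - y**2/4 + 5*y/8 - 25*log(4*y + 5)/32 + C

Use integration by parts with u = log(4*y + 5), dv = y dy.
Then du = 4/(4*y + 5) dy and v = y**2/2.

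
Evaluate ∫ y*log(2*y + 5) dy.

Use integration by parts with u = log(2*y + 5), dv = y dy.
Then du = 2/(2*y + 5) dy and v = y**2/2.

y**2*log(2*y + 5)/2 - y**2/4 + 5*y/4 - 25*log(2*y + 5)/8 + C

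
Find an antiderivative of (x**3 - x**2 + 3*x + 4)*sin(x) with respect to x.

-x**3*cos(x) + 3*x**2*sin(x) + x**2*cos(x) - 2*x*sin(x) + 3*x*cos(x) - 3*sin(x) - 6*cos(x) + C

Use integration by parts with u = x**3 - x**2 + 3*x + 4, dv = sin(x) dx, so v = -cos(x).
Apply parts 3 times (tabular method): alternate signs, differentiate u down to 0, integrate dv up.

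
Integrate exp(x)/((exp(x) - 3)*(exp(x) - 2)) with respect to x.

Let u = e^x, du = e^x dx.
The integral becomes ∫ du/((u-2)(u-3)); decompose into partial fractions.

log(exp(x) - 3) - log(exp(x) - 2) + C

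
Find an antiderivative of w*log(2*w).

Use integration by parts with u = log(2*w), dv = w dw.
Then du = 1/w dw and v = w**2/2.

w**2*(log(w) + log(2))/2 - w**2/4 + C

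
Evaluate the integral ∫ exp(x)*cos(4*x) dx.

4*exp(x)*sin(4*x)/17 + exp(x)*cos(4*x)/17 + C

Let I denote the integral. Integrate by parts with u = cos(4*x), dv = exp(x) dx, so v = exp(x): I = exp(x)*cos(4*x) + 4·∫ exp(x)*sin(4*x) dx.
Apply parts again with u = sin(4*x), dv = exp(x) dx: ∫ exp(x)*sin(4*x) dx = exp(x)*sin(4*x) − 4·I. Substituting back brings back I: I = 4*exp(x)*sin(4*x) + exp(x)*cos(4*x) − 16·I.
Solving for I: (1 + 16)·I equals the remaining terms, so I = (1/17)·(4*exp(x)*sin(4*x) + exp(x)*cos(4*x)).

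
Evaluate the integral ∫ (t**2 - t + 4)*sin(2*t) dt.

-t**2*cos(2*t)/2 + t*sin(2*t)/2 + t*cos(2*t)/2 - sin(2*t)/4 - 7*cos(2*t)/4 + C

Use integration by parts with u = t**2 - t + 4, dv = sin(2*t) dt, so v = -cos(2*t)/2.
Apply parts 2 times (tabular method): alternate signs, differentiate u down to 0, integrate dv up.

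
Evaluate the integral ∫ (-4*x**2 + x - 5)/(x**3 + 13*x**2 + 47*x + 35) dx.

-5*log(x + 1)/12 + 55*log(x + 5)/4 - 52*log(x + 7)/3 + C

Factor the denominator: (x + 1)*(x + 5)*(x + 7).
Partial-fraction decomposition: -52/(3*(x + 7)) + 55/(4*(x + 5)) - 5/(12*(x + 1)).
Integrate each term: A/(x−a) contributes A·log|x−a|.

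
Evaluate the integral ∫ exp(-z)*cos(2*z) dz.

Let I denote the integral. Integrate by parts with u = cos(2*z), dv = exp(-z) dz, so v = -exp(-z): I = -exp(-z)*cos(2*z) − 2·∫ exp(-z)*sin(2*z) dz.
Apply parts again with u = sin(2*z), dv = exp(-z) dz: ∫ exp(-z)*sin(2*z) dz = -exp(-z)*sin(2*z) + 2·I. Substituting back brings back I: I = 2*exp(-z)*sin(2*z) - exp(-z)*cos(2*z) − 4·I.
Solving for I: (1 + 4)·I equals the remaining terms, so I = (1/5)·(2*exp(-z)*sin(2*z) - exp(-z)*cos(2*z)).

2*exp(-z)*sin(2*z)/5 - exp(-z)*cos(2*z)/5 + C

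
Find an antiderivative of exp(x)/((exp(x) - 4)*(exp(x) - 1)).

Let u = e^x, du = e^x dx.
The integral becomes ∫ du/((u-1)(u-4)); decompose into partial fractions.

log(exp(x) - 4)/3 - log(exp(x) - 1)/3 + C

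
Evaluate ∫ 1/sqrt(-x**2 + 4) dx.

asin(x/2) + C

Substitute x = 2·sin(θ), so dx = 2·cos(θ) dθ and the radical becomes sqrt(-x**2 + 4) = 2·cos(θ) by the Pythagorean identity.
Integrate the resulting trig expression in θ, then back-substitute θ = asin(x/2), sin(θ) = x/2, cos(θ) = sqrt(-x**2 + 4)/2 (absorbing any constant into C).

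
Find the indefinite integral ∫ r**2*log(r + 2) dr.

Use integration by parts with u = log(r + 2), dv = r**2 dr.
Then du = 1/(r + 2) dr and v = r**3/3.

r**3*log(r + 2)/3 - r**3/9 + r**2/3 - 4*r/3 + 8*log(r + 2)/3 + C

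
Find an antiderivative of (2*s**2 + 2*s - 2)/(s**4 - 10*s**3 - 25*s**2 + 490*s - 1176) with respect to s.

55*log(s - 7)/21 - 41*log(s - 6)/13 + 19*log(s - 4)/33 - 41*log(s + 7)/1001 + C

Factor the denominator: (s - 7)*(s - 6)*(s - 4)*(s + 7).
Partial-fraction decomposition: -41/(1001*(s + 7)) + 19/(33*(s - 4)) - 41/(13*(s - 6)) + 55/(21*(s - 7)).
Integrate each term: A/(s−a) contributes A·log|s−a|.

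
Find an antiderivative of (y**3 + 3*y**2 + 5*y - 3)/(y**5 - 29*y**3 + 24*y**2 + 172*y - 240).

43*log(y - 4)/84 - 2327*log(y - 2)/4900 + 9*log(y + 3)/175 - 13*log(y + 5)/147 + 27/(70*y - 140) + C

Factor the denominator: (y - 4)*(y - 2)**2*(y + 3)*(y + 5).
Partial-fraction decomposition: -13/(147*(y + 5)) + 9/(175*(y + 3)) - 2327/(4900*(y - 2)) - 27/(70*(y - 2)**2) + 43/(84*(y - 4)).
Integrate each term; A/(y−a) gives A·log|y−a|; A/(y−a)² gives −A/(y−a).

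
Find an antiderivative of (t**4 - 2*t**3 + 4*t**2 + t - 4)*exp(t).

Use integration by parts with u = t**4 - 2*t**3 + 4*t**2 + t - 4, dv = exp(t) dt, so v = exp(t).
Apply parts 4 times (tabular method): alternate signs, differentiate u down to 0, integrate dv up.

(t**4 - 6*t**3 + 22*t**2 - 43*t + 39)*exp(t) + C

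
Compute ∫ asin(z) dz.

z*asin(z) + sqrt(-z**2 + 1) + C

Use integration by parts with u = arcsin(z), dv = dz.
Then du = 1/sqrt(-z**2 + 1) dz.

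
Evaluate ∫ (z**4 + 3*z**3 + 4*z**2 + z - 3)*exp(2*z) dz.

(4*z**4 + 4*z**3 + 10*z**2 - 6*z - 9)*exp(2*z)/8 + C

Use integration by parts with u = z**4 + 3*z**3 + 4*z**2 + z - 3, dv = exp(2*z) dz, so v = exp(2*z)/2.
Apply parts 4 times (tabular method): alternate signs, differentiate u down to 0, integrate dv up.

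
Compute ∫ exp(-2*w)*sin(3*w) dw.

-2*exp(-2*w)*sin(3*w)/13 - 3*exp(-2*w)*cos(3*w)/13 + C

Let I denote the integral. Integrate by parts with u = sin(3*w), dv = exp(-2*w) dw, so v = -exp(-2*w)/2: I = -exp(-2*w)*sin(3*w)/2 + (3/2)·∫ exp(-2*w)*cos(3*w) dw.
Apply parts again with u = cos(3*w), dv = exp(-2*w) dw: ∫ exp(-2*w)*cos(3*w) dw = -exp(-2*w)*cos(3*w)/2 − (3/2)·I. Substituting back brings back I: I = -exp(-2*w)*sin(3*w)/2 - 3*exp(-2*w)*cos(3*w)/4 − (9/4)·I.
Solving for I: (1 + 9/4)·I equals the remaining terms, so I = (4/13)·(-exp(-2*w)*sin(3*w)/2 - 3*exp(-2*w)*cos(3*w)/4).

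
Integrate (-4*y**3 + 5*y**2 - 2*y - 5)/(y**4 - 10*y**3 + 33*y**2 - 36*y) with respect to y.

Factor the denominator: y*(y - 4)*(y - 3)**2.
Partial-fraction decomposition: 388/(9*(y - 3)) + 74/(3*(y - 3)**2) - 189/(4*(y - 4)) + 5/(36*y).
Integrate each term; A/(y−a) gives A·log|y−a|; A/(y−a)² gives −A/(y−a).

5*log(y)/36 - 189*log(y - 4)/4 + 388*log(y - 3)/9 - 74/(3*y - 9) + C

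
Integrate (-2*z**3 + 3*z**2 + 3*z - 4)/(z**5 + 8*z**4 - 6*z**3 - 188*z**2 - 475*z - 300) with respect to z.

-41*log(z - 5)/1080 + log(z + 1)/72 + 17*log(z + 3)/8 - 160*log(z + 4)/27 + 153*log(z + 5)/40 + C

Factor the denominator: (z - 5)*(z + 1)*(z + 3)*(z + 4)*(z + 5).
Partial-fraction decomposition: 153/(40*(z + 5)) - 160/(27*(z + 4)) + 17/(8*(z + 3)) + 1/(72*(z + 1)) - 41/(1080*(z - 5)).
Integrate each term: A/(z−a) contributes A·log|z−a|.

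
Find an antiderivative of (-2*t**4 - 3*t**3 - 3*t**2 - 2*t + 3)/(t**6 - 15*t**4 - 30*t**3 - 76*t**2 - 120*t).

Factor the denominator: t*(t - 5)*(t + 2)*(t + 3)*(t**2 + 4).
Partial-fraction decomposition: (205*t - 1382)/(6032*(t**2 + 4)) + 33/(104*(t + 3)) - 13/(112*(t + 2)) - 1707/(8120*(t - 5)) - 1/(40*t).
Integrate each term; A/(t−a) gives A·log|t−a|; the (Bt+D)/(t²+p²) term gives a log and an atan.

-log(t)/40 - 1707*log(t - 5)/8120 - 13*log(t + 2)/112 + 33*log(t + 3)/104 + 205*log(t**2 + 4)/12064 - 691*atan(t/2)/6032 + C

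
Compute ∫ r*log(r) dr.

Use integration by parts with u = log(r), dv = r dr.
Then du = 1/r dr and v = r**2/2.

r**2*log(r)/2 - r**2/4 + C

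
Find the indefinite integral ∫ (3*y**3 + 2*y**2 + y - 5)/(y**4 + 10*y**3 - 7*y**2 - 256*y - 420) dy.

Factor the denominator: (y - 5)*(y + 2)*(y + 6)*(y + 7).
Partial-fraction decomposition: 943/(60*(y + 7)) - 587/(44*(y + 6)) + 23/(140*(y + 2)) + 425/(924*(y - 5)).
Integrate each term: A/(y−a) contributes A·log|y−a|.

425*log(y - 5)/924 + 23*log(y + 2)/140 - 587*log(y + 6)/44 + 943*log(y + 7)/60 + C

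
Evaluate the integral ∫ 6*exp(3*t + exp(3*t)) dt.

Let u = exp(3*t), so du = (3*exp(3*t)) dt.
Rewriting, the integral becomes 2·∫ e^u du = 2·e^u.
Substituting back, u = exp(3*t).

2*exp(exp(3*t)) + C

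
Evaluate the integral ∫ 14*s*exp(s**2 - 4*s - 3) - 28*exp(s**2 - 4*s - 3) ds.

Let u = s**2 - 4*s - 3, so du = (2*s - 4) ds.
Rewriting, the integral becomes 7·∫ e^u du = 7·e^u.
Substituting back, u = s**2 - 4*s - 3.

7*exp(s**2 - 4*s - 3) + C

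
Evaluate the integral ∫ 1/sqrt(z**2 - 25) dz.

Substitute z = 5·sec(θ), so dz = 5·sec(θ)*tan(θ) dθ and the radical becomes sqrt(z**2 - 25) = 5·tan(θ) by the Pythagorean identity.
Integrate the resulting trig expression in θ, then back-substitute sec(θ) = z/5, tan(θ) = sqrt(z**2 - 25)/5 (absorbing any constant into C).

log(z + sqrt(z**2 - 25)) + C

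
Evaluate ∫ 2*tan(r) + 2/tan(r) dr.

2*log(tan(r)) + C

Let u = tan(r), so du = (tan(r)**2 + 1) dr.
Rewriting, the integral becomes 2·∫ 1/u du = 2·log(u).
Substituting back, u = tan(r).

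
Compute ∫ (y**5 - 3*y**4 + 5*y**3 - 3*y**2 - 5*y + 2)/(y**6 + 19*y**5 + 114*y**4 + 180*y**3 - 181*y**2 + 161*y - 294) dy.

Factor the denominator: (y - 1)*(y + 6)*(y + 7)**2*(y**2 + 1).
Partial-fraction decomposition: (337*y - 209)/(18500*(y**2 + 1)) - 776207/(16000*(y + 7)) - 5167/(80*(y + 7)**2) + 12820/(259*(y + 6)) - 3/(896*(y - 1)).
Integrate each term; A/(y−a) gives A·log|y−a|; the (By+D)/(y²+p²) term gives a log and an atan.

-3*log(y - 1)/896 + 12820*log(y + 6)/259 - 776207*log(y + 7)/16000 + 337*log(y**2 + 1)/37000 - 209*atan(y)/18500 + 5167/(80*y + 560) + C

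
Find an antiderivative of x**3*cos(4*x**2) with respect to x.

Let u = x², du = 2x dx; rewrite as (1/2)∫ u^1·cos(4u) du.
Now integrate by parts 1 time.

x**2*sin(4*x**2)/8 + cos(4*x**2)/32 + C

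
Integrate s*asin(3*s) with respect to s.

Use integration by parts with u = arcsin(3*s), dv = s ds.
Then du = 3/sqrt(-9*s**2 + 1) ds.

s**2*asin(3*s)/2 + s*sqrt(-9*s**2 + 1)/12 - asin(3*s)/36 + C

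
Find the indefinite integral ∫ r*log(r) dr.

Use integration by parts with u = log(r), dv = r dr.
Then du = 1/r dr and v = r**2/2.

r**2*log(r)/2 - r**2/4 + C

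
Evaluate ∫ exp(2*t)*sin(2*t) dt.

Let I denote the integral. Integrate by parts with u = sin(2*t), dv = exp(2*t) dt, so v = exp(2*t)/2: I = exp(2*t)*sin(2*t)/2 − ∫ exp(2*t)*cos(2*t) dt.
Apply parts again with u = cos(2*t), dv = exp(2*t) dt: ∫ exp(2*t)*cos(2*t) dt = exp(2*t)*cos(2*t)/2 + I. Substituting back brings back I: I = exp(2*t)*sin(2*t)/2 - exp(2*t)*cos(2*t)/2 − I.
Solving for I: (1 + 1)·I equals the remaining terms, so I = (1/2)·(exp(2*t)*sin(2*t)/2 - exp(2*t)*cos(2*t)/2).

exp(2*t)*sin(2*t)/4 - exp(2*t)*cos(2*t)/4 + C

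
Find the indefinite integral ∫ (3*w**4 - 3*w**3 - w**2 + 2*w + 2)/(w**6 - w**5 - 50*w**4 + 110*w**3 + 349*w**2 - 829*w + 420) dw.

Factor the denominator: (w - 5)*(w - 4)*(w - 1)**2*(w + 3)*(w + 7).
Partial-fraction decomposition: -8171/(33792*(w + 7)) + 311/(3584*(w + 3)) + 29/(3072*(w - 1)) + 1/(128*(w - 1)**2) - 190/(231*(w - 4)) + 1487/(1536*(w - 5)).
Integrate each term; A/(w−a) gives A·log|w−a|; A/(w−a)² gives −A/(w−a).

1487*log(w - 5)/1536 - 190*log(w - 4)/231 + 29*log(w - 1)/3072 + 311*log(w + 3)/3584 - 8171*log(w + 7)/33792 - 1/(128*w - 128) + C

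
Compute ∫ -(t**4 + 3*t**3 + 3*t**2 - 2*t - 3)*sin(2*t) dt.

t**4*cos(2*t)/2 - t**3*sin(2*t) + 3*t**3*cos(2*t)/2 - 9*t**2*sin(2*t)/4 - 13*t*cos(2*t)/4 + 13*sin(2*t)/8 - 3*cos(2*t)/2 + C

Use integration by parts with u = t**4 + 3*t**3 + 3*t**2 - 2*t - 3, dv = -sin(2*t) dt, so v = cos(2*t)/2.
Apply parts 4 times (tabular method): alternate signs, differentiate u down to 0, integrate dv up.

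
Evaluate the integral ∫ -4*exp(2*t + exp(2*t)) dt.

-2*exp(exp(2*t)) + C

Let u = exp(2*t), so du = (2*exp(2*t)) dt.
Rewriting, the integral becomes -2·∫ e^u du = -2·e^u.
Substituting back, u = exp(2*t).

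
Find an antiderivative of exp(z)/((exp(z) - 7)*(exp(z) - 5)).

log(exp(z) - 7)/2 - log(exp(z) - 5)/2 + C

Let u = e^z, du = e^z dz.
The integral becomes ∫ du/((u-7)(u-5)); decompose into partial fractions.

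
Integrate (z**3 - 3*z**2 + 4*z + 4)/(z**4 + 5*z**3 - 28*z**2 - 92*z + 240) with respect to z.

Factor the denominator: (z - 4)*(z - 2)*(z + 5)*(z + 6).
Partial-fraction decomposition: 43/(10*(z + 6)) - 24/(7*(z + 5)) - 1/(14*(z - 2)) + 1/(5*(z - 4)).
Integrate each term: A/(z−a) contributes A·log|z−a|.

log(z - 4)/5 - log(z - 2)/14 - 24*log(z + 5)/7 + 43*log(z + 6)/10 + C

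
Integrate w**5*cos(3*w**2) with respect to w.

w**4*sin(3*w**2)/6 + w**2*cos(3*w**2)/9 - sin(3*w**2)/27 + C

Let u = w², du = 2w dw; rewrite as (1/2)∫ u^2·cos(3u) du.
Now integrate by parts 2 times.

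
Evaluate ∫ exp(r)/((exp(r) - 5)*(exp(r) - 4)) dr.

log(exp(r) - 5) - log(exp(r) - 4) + C

Let u = e^r, du = e^r dr.
The integral becomes ∫ du/((u-4)(u-5)); decompose into partial fractions.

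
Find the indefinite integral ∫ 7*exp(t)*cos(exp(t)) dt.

7*sin(exp(t)) + C

Let u = exp(t), so du = (exp(t)) dt.
Rewriting, the integral becomes 7·∫ cos(u) du = 7·sin(u).
Substituting back, u = exp(t).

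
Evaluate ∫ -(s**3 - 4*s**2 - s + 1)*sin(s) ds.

Use integration by parts with u = s**3 - 4*s**2 - s + 1, dv = -sin(s) ds, so v = cos(s).
Apply parts 3 times (tabular method): alternate signs, differentiate u down to 0, integrate dv up.

s**3*cos(s) - 3*s**2*sin(s) - 4*s**2*cos(s) + 8*s*sin(s) - 7*s*cos(s) + 7*sin(s) + 9*cos(s) + C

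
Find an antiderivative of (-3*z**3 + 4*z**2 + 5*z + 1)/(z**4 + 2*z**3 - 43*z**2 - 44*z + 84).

-473*log(z - 6)/520 - 7*log(z - 1)/120 + 31*log(z + 2)/120 - 1191*log(z + 7)/520 + C

Factor the denominator: (z - 6)*(z - 1)*(z + 2)*(z + 7).
Partial-fraction decomposition: -1191/(520*(z + 7)) + 31/(120*(z + 2)) - 7/(120*(z - 1)) - 473/(520*(z - 6)).
Integrate each term: A/(z−a) contributes A·log|z−a|.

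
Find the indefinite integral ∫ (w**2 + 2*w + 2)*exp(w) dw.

Use integration by parts with u = w**2 + 2*w + 2, dv = exp(w) dw, so v = exp(w).
Apply parts 2 times (tabular method): alternate signs, differentiate u down to 0, integrate dv up.

(w**2 + 2)*exp(w) + C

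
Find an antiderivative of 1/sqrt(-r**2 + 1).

asin(r) + C

Substitute r = sin(θ), so dr = cos(θ) dθ and the radical becomes sqrt(-r**2 + 1) = cos(θ) by the Pythagorean identity.
Integrate the resulting trig expression in θ, then back-substitute θ = asin(r), sin(θ) = r, cos(θ) = sqrt(-r**2 + 1) (absorbing any constant into C).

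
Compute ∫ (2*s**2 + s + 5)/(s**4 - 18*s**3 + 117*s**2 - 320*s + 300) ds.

Factor the denominator: (s - 6)*(s - 5)**2*(s - 2).
Partial-fraction decomposition: -5/(12*(s - 2)) - 61/(3*(s - 5)) - 20/(s - 5)**2 + 83/(4*(s - 6)).
Integrate each term; A/(s−a) gives A·log|s−a|; A/(s−a)² gives −A/(s−a).

83*log(s - 6)/4 - 61*log(s - 5)/3 - 5*log(s - 2)/12 + 20/(s - 5) + C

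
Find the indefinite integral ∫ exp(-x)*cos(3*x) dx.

Let I denote the integral. Integrate by parts with u = cos(3*x), dv = exp(-x) dx, so v = -exp(-x): I = -exp(-x)*cos(3*x) − 3·∫ exp(-x)*sin(3*x) dx.
Apply parts again with u = sin(3*x), dv = exp(-x) dx: ∫ exp(-x)*sin(3*x) dx = -exp(-x)*sin(3*x) + 3·I. Substituting back brings back I: I = 3*exp(-x)*sin(3*x) - exp(-x)*cos(3*x) − 9·I.
Solving for I: (1 + 9)·I equals the remaining terms, so I = (1/10)·(3*exp(-x)*sin(3*x) - exp(-x)*cos(3*x)).

3*exp(-x)*sin(3*x)/10 - exp(-x)*cos(3*x)/10 + C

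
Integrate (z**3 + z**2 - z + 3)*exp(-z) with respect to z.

Use integration by parts with u = z**3 + z**2 - z + 3, dv = exp(-z) dz, so v = -exp(-z).
Apply parts 3 times (tabular method): alternate signs, differentiate u down to 0, integrate dv up.

(-z**3 - 4*z**2 - 7*z - 10)*exp(-z) + C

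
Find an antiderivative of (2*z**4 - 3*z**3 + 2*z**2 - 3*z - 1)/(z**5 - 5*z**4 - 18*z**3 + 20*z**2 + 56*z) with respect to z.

-log(z)/56 + 1283*log(z - 7)/945 - 9*log(z - 2)/160 + 619*log(z + 2)/864 + 23/(24*z + 48) + C

Factor the denominator: z*(z - 7)*(z - 2)*(z + 2)**2.
Partial-fraction decomposition: 619/(864*(z + 2)) - 23/(24*(z + 2)**2) - 9/(160*(z - 2)) + 1283/(945*(z - 7)) - 1/(56*z).
Integrate each term; A/(z−a) gives A·log|z−a|; A/(z−a)² gives −A/(z−a).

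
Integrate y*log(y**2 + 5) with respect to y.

y**2*log(y**2 + 5)/2 - y**2/2 + 5*log(y**2 + 5)/2 + C

Let u = y**2 + 5, so du = (2*y) dy.
The integral becomes (1/2)·∫ log(u) du; integrate by parts with u′=log(u), dv′=du.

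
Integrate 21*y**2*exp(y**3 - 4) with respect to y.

Let u = y**3 - 4, so du = (3*y**2) dy.
Rewriting, the integral becomes 7·∫ e^u du = 7·e^u.
Substituting back, u = y**3 - 4.

7*exp(y**3 - 4) + C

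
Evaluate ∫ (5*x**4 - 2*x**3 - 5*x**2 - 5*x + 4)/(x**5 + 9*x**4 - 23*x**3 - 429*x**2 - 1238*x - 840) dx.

Factor the denominator: (x - 7)*(x + 1)*(x + 4)*(x + 5)*(x + 6).
Partial-fraction decomposition: 3383/(65*(x + 6)) - 1093/(16*(x + 5)) + 676/(33*(x + 4)) - 11/(480*(x + 1)) + 3681/(4576*(x - 7)).
Integrate each term: A/(x−a) contributes A·log|x−a|.

3681*log(x - 7)/4576 - 11*log(x + 1)/480 + 676*log(x + 4)/33 - 1093*log(x + 5)/16 + 3383*log(x + 6)/65 + C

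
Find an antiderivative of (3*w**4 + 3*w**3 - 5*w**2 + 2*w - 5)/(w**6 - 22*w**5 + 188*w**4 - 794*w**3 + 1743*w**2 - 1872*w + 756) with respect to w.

Factor the denominator: (w - 7)*(w - 6)*(w - 3)**2*(w - 2)*(w - 1).
Partial-fraction decomposition: 1/(60*(w - 1)) + 51/(20*(w - 2)) + 361/(72*(w - 3)) + 35/(3*(w - 3)**2) - 4363/(180*(w - 6)) + 1999/(120*(w - 7)).
Integrate each term; A/(w−a) gives A·log|w−a|; A/(w−a)² gives −A/(w−a).

1999*log(w - 7)/120 - 4363*log(w - 6)/180 + 361*log(w - 3)/72 + 51*log(w - 2)/20 + log(w - 1)/60 - 35/(3*w - 9) + C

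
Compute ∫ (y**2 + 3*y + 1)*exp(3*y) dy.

(9*y**2 + 21*y + 2)*exp(3*y)/27 + C

Use integration by parts with u = y**2 + 3*y + 1, dv = exp(3*y) dy, so v = exp(3*y)/3.
Apply parts 2 times (tabular method): alternate signs, differentiate u down to 0, integrate dv up.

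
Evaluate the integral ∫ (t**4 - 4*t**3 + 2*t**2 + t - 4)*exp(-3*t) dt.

Use integration by parts with u = t**4 - 4*t**3 + 2*t**2 + t - 4, dv = exp(-3*t) dt, so v = -exp(-3*t)/3.
Apply parts 4 times (tabular method): alternate signs, differentiate u down to 0, integrate dv up.

(-27*t**4 + 72*t**3 + 18*t**2 - 15*t + 103)*exp(-3*t)/81 + C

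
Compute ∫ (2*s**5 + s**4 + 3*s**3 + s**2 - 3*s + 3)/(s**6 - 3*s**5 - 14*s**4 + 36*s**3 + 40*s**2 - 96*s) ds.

Factor the denominator: s*(s - 4)*(s - 2)**2*(s + 2)*(s + 3).
Partial-fraction decomposition: 31/(35*(s + 3)) - 59/(192*(s + 2)) - 727/(320*(s - 2)) - 21/(16*(s - 2)**2) + 2503/(672*(s - 4)) - 1/(32*s).
Integrate each term; A/(s−a) gives A·log|s−a|; A/(s−a)² gives −A/(s−a).

-log(s)/32 + 2503*log(s - 4)/672 - 727*log(s - 2)/320 - 59*log(s + 2)/192 + 31*log(s + 3)/35 + 21/(16*s - 32) + C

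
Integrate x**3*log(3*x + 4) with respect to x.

Use integration by parts with u = log(3*x + 4), dv = x**3 dx.
Then du = 3/(3*x + 4) dx and v = x**4/4.

x**4*log(3*x + 4)/4 - x**4/16 + x**3/9 - 2*x**2/9 + 16*x/27 - 64*log(3*x + 4)/81 + C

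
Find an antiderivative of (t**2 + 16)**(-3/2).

Substitute t = 4·tan(θ), so dt = 4·sec(θ)^2 dθ and the radical becomes sqrt(t**2 + 16) = 4·sec(θ) by the Pythagorean identity.
Integrate the resulting trig expression in θ, then back-substitute tan(θ) = t/4, sec(θ) = sqrt(t**2 + 16)/4 (absorbing any constant into C).

t/(16*sqrt(t**2 + 16)) + C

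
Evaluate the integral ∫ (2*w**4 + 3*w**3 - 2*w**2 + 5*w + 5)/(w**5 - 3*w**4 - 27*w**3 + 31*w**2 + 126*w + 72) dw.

3203*log(w - 6)/1470 - 35*log(w - 3)/48 + 275*log(w + 1)/2352 + 13*log(w + 4)/30 + 1/(28*w + 28) + C

Factor the denominator: (w - 6)*(w - 3)*(w + 1)**2*(w + 4).
Partial-fraction decomposition: 13/(30*(w + 4)) + 275/(2352*(w + 1)) - 1/(28*(w + 1)**2) - 35/(48*(w - 3)) + 3203/(1470*(w - 6)).
Integrate each term; A/(w−a) gives A·log|w−a|; A/(w−a)² gives −A/(w−a).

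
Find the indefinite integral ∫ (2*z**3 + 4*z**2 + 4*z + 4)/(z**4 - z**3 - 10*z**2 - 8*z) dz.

Factor the denominator: z*(z - 4)*(z + 1)*(z + 2).
Partial-fraction decomposition: 1/(3*(z + 2)) + 2/(5*(z + 1)) + 53/(30*(z - 4)) - 1/(2*z).
Integrate each term: A/(z−a) contributes A·log|z−a|.

-log(z)/2 + 53*log(z - 4)/30 + 2*log(z + 1)/5 + log(z + 2)/3 + C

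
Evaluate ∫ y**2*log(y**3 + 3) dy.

Let u = y**3 + 3, so du = (3*y**2) dy.
The integral becomes (1/3)·∫ log(u) du; integrate by parts with u′=log(u), dv′=du.

y**3*log(y**3 + 3)/3 - y**3/3 + log(y**3 + 3) + C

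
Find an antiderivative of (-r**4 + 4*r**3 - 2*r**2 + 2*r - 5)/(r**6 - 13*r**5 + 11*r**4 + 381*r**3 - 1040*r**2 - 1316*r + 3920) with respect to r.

329*log(r - 7)/145800 - 29*log(r - 4)/972 - log(r - 2)/200 - 65*log(r + 2)/5832 + 85*log(r + 5)/1944 + 559/(810*r - 5670) + C

Factor the denominator: (r - 7)**2*(r - 4)*(r - 2)*(r + 2)*(r + 5).
Partial-fraction decomposition: 85/(1944*(r + 5)) - 65/(5832*(r + 2)) - 1/(200*(r - 2)) - 29/(972*(r - 4)) + 329/(145800*(r - 7)) - 559/(810*(r - 7)**2).
Integrate each term; A/(r−a) gives A·log|r−a|; A/(r−a)² gives −A/(r−a).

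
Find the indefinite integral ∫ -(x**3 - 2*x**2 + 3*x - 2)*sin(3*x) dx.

Use integration by parts with u = x**3 - 2*x**2 + 3*x - 2, dv = -sin(3*x) dx, so v = cos(3*x)/3.
Apply parts 3 times (tabular method): alternate signs, differentiate u down to 0, integrate dv up.

x**3*cos(3*x)/3 - x**2*sin(3*x)/3 - 2*x**2*cos(3*x)/3 + 4*x*sin(3*x)/9 + 7*x*cos(3*x)/9 - 7*sin(3*x)/27 - 14*cos(3*x)/27 + C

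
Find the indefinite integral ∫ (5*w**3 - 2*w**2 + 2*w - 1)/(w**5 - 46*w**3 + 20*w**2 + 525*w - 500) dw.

73*log(w - 5)/50 - 295*log(w - 4)/243 + log(w - 1)/108 - 6203*log(w + 5)/24300 - 343/(270*w + 1350) + C

Factor the denominator: (w - 5)*(w - 4)*(w - 1)*(w + 5)**2.
Partial-fraction decomposition: -6203/(24300*(w + 5)) + 343/(270*(w + 5)**2) + 1/(108*(w - 1)) - 295/(243*(w - 4)) + 73/(50*(w - 5)).
Integrate each term; A/(w−a) gives A·log|w−a|; A/(w−a)² gives −A/(w−a).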